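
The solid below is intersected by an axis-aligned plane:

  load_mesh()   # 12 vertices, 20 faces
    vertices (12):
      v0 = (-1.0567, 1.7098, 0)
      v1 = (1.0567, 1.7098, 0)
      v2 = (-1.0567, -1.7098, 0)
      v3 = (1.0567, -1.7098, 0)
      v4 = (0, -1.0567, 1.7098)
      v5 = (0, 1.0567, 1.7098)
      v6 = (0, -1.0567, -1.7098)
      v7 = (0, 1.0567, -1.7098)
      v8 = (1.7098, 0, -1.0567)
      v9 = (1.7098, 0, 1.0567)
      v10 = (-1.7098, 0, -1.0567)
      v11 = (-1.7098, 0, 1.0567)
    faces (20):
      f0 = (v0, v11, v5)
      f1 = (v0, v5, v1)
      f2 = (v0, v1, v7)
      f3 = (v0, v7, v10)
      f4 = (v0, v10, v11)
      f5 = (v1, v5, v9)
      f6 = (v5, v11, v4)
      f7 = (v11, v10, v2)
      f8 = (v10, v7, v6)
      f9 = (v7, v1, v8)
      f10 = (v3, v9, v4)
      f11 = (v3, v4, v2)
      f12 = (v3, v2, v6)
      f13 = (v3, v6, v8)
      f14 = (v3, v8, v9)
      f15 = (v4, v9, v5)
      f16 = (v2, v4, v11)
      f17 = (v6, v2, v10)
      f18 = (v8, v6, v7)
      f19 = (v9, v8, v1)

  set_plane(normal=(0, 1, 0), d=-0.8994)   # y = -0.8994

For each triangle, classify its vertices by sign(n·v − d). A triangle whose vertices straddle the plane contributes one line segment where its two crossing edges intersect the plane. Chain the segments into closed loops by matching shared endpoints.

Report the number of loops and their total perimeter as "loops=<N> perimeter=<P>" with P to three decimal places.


Straddling triangles (10 of 20):
  (v5,v11,v4) [++-] → (-0.25452, -0.8994, 1.61258)–(0, -0.8994, 1.7098)  len=0.2725
  (v11,v10,v2) [++-] → (-1.36625, -0.8994, -0.500848)–(-1.36625, -0.8994, 0.500848)  len=1.0017
  (v10,v7,v6) [++-] → (0, -0.8994, -1.7098)–(-0.25452, -0.8994, -1.61258)  len=0.2725
  (v3,v9,v4) [-+-] → (1.36625, -0.8994, 0.500848)–(0.25452, -0.8994, 1.61258)  len=1.5722
  (v3,v6,v8) [--+] → (0.25452, -0.8994, -1.61258)–(1.36625, -0.8994, -0.500848)  len=1.5722
  (v3,v8,v9) [-++] → (1.36625, -0.8994, -0.500848)–(1.36625, -0.8994, 0.500848)  len=1.0017
  (v4,v9,v5) [-++] → (0.25452, -0.8994, 1.61258)–(0, -0.8994, 1.7098)  len=0.2725
  (v2,v4,v11) [--+] → (-0.25452, -0.8994, 1.61258)–(-1.36625, -0.8994, 0.500848)  len=1.5722
  (v6,v2,v10) [--+] → (-1.36625, -0.8994, -0.500848)–(-0.25452, -0.8994, -1.61258)  len=1.5722
  (v8,v6,v7) [+-+] → (0.25452, -0.8994, -1.61258)–(0, -0.8994, -1.7098)  len=0.2725

Chained into 1 loop(s):
  loop 1: 10 segments, perimeter = 9.3821
Total perimeter = 9.382

loops=1 perimeter=9.382


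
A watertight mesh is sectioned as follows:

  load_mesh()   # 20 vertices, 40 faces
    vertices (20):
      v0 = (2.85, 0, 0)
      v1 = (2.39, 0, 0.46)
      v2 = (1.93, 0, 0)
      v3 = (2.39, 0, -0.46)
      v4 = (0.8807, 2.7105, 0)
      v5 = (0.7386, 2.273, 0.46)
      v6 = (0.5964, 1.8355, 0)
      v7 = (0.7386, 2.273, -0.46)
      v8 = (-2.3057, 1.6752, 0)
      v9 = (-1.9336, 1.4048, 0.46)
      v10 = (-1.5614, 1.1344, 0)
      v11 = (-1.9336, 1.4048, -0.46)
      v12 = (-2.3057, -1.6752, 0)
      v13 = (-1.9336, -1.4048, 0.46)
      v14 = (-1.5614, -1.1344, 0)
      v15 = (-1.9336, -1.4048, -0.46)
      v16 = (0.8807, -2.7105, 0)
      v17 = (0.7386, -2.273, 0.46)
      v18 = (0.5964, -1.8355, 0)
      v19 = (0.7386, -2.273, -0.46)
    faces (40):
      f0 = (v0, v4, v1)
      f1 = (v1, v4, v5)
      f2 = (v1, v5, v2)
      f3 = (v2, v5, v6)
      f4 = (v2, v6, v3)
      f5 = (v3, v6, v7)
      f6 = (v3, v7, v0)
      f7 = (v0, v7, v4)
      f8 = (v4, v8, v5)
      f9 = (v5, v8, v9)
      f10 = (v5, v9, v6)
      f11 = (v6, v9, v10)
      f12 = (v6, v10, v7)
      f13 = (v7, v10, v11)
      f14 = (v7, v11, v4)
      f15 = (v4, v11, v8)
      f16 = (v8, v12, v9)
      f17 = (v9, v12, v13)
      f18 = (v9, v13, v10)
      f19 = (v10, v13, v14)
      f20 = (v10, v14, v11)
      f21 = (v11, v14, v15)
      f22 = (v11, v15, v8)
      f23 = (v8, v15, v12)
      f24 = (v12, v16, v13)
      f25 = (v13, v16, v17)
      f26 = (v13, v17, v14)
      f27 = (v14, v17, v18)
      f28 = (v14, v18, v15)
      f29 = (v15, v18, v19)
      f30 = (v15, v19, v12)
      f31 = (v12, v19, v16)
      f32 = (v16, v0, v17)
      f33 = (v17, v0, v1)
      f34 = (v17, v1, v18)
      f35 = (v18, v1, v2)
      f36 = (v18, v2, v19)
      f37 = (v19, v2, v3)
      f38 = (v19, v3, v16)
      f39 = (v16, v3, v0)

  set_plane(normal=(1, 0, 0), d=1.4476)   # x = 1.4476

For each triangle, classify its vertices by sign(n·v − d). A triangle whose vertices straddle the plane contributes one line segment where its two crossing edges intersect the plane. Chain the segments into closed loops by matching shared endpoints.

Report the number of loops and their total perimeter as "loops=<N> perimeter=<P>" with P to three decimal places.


loops=2 perimeter=6.261

Straddling triangles (16 of 40):
  (v0,v4,v1) [+-+] → (1.4476, 1.93023, 0)–(1.4476, 1.69242, 0.172778)  len=0.2939
  (v1,v4,v5) [+--] → (1.4476, 1.69242, 0.172778)–(1.4476, 1.29713, 0.46)  len=0.4886
  (v1,v5,v2) [+-+] → (1.4476, 1.29713, 0.46)–(1.4476, 0.920342, 0.186255)  len=0.4657
  (v2,v5,v6) [+--] → (1.4476, 0.920342, 0.186255)–(1.4476, 0.663951, 0)  len=0.3169
  (v2,v6,v3) [+-+] → (1.4476, 0.663951, 0)–(1.4476, 0.964415, -0.218305)  len=0.3714
  (v3,v6,v7) [+--] → (1.4476, 0.964415, -0.218305)–(1.4476, 1.29713, -0.46)  len=0.4112
  (v3,v7,v0) [+-+] → (1.4476, 1.29713, -0.46)–(1.4476, 1.50974, -0.305534)  len=0.2628
  (v0,v7,v4) [+--] → (1.4476, 1.50974, -0.305534)–(1.4476, 1.93023, 0)  len=0.5198
  (v16,v0,v17) [-+-] → (1.4476, -1.93023, 0)–(1.4476, -1.50974, 0.305534)  len=0.5198
  (v17,v0,v1) [-++] → (1.4476, -1.50974, 0.305534)–(1.4476, -1.29713, 0.46)  len=0.2628
  (v17,v1,v18) [-+-] → (1.4476, -1.29713, 0.46)–(1.4476, -0.964415, 0.218305)  len=0.4112
  (v18,v1,v2) [-++] → (1.4476, -0.964415, 0.218305)–(1.4476, -0.663951, 0)  len=0.3714
  (v18,v2,v19) [-+-] → (1.4476, -0.663951, 0)–(1.4476, -0.920342, -0.186255)  len=0.3169
  (v19,v2,v3) [-++] → (1.4476, -0.920342, -0.186255)–(1.4476, -1.29713, -0.46)  len=0.4657
  (v19,v3,v16) [-+-] → (1.4476, -1.29713, -0.46)–(1.4476, -1.69242, -0.172778)  len=0.4886
  (v16,v3,v0) [-++] → (1.4476, -1.69242, -0.172778)–(1.4476, -1.93023, 0)  len=0.2939

Chained into 2 loop(s):
  loop 1: 8 segments, perimeter = 3.1304
  loop 2: 8 segments, perimeter = 3.1304
Total perimeter = 6.261


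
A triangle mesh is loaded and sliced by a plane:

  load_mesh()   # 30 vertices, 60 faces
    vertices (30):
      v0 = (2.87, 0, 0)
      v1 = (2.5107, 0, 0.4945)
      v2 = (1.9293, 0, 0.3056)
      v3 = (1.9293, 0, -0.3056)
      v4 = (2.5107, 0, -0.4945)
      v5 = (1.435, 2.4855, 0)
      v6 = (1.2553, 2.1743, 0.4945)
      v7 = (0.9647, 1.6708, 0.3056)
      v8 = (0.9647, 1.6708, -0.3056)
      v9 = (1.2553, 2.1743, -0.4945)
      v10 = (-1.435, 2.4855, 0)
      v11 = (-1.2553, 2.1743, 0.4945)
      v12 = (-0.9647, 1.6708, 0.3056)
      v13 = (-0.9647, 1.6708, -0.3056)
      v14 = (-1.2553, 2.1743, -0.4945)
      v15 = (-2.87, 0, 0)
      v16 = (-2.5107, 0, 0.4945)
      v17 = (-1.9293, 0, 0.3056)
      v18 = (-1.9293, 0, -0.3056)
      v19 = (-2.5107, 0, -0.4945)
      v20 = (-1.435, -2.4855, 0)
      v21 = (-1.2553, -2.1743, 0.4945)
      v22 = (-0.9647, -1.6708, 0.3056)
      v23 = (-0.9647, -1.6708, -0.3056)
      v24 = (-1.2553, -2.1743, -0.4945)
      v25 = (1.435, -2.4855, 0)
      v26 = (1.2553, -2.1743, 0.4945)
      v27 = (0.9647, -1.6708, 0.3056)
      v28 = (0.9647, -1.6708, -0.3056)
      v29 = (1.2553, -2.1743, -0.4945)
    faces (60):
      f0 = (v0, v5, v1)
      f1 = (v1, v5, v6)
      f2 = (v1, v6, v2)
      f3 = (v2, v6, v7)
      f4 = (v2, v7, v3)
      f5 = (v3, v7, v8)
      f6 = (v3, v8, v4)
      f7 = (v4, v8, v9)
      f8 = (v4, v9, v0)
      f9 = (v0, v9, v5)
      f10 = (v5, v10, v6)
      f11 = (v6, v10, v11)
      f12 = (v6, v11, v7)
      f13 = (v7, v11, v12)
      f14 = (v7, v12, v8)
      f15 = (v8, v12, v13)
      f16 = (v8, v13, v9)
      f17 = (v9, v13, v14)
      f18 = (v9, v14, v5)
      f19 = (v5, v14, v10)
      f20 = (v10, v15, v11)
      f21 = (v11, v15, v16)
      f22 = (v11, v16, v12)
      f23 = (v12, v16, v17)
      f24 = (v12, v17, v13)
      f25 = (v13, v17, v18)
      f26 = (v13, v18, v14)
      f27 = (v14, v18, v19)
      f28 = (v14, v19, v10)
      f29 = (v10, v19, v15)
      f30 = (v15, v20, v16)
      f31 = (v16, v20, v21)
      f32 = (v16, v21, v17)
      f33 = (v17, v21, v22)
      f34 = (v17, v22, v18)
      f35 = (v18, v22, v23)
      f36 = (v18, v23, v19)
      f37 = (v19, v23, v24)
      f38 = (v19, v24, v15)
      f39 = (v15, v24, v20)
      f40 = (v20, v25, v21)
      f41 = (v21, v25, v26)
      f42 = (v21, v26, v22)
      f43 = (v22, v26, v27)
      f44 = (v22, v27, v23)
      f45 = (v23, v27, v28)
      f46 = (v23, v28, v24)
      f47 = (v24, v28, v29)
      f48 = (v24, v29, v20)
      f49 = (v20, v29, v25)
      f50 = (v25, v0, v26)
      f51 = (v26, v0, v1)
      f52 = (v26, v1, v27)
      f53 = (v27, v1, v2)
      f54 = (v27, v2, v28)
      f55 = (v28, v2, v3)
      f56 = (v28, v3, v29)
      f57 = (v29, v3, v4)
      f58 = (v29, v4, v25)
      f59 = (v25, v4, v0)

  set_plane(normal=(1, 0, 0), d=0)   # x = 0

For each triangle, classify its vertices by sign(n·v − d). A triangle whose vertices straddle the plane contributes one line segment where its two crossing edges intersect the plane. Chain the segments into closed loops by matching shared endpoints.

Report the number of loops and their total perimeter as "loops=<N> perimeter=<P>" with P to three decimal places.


loops=2 perimeter=5.711

Straddling triangles (20 of 60):
  (v5,v10,v6) [+-+] → (0, 2.4855, 0)–(0, 2.31951, 0.263765)  len=0.3117
  (v6,v10,v11) [+--] → (0, 2.31951, 0.263765)–(0, 2.1743, 0.4945)  len=0.2726
  (v6,v11,v7) [+-+] → (0, 2.1743, 0.4945)–(0, 1.8896, 0.387686)  len=0.3041
  (v7,v11,v12) [+--] → (0, 1.8896, 0.387686)–(0, 1.6708, 0.3056)  len=0.2337
  (v7,v12,v8) [+-+] → (0, 1.6708, 0.3056)–(0, 1.6708, 0)  len=0.3056
  (v8,v12,v13) [+--] → (0, 1.6708, 0)–(0, 1.6708, -0.3056)  len=0.3056
  (v8,v13,v9) [+-+] → (0, 1.6708, -0.3056)–(0, 1.8896, -0.387686)  len=0.2337
  (v9,v13,v14) [+--] → (0, 1.8896, -0.387686)–(0, 2.1743, -0.4945)  len=0.3041
  (v9,v14,v5) [+-+] → (0, 2.1743, -0.4945)–(0, 2.31951, -0.263765)  len=0.2726
  (v5,v14,v10) [+--] → (0, 2.31951, -0.263765)–(0, 2.4855, 0)  len=0.3117
  (v20,v25,v21) [-+-] → (0, -2.4855, 0)–(0, -2.31951, 0.263765)  len=0.3117
  (v21,v25,v26) [-++] → (0, -2.31951, 0.263765)–(0, -2.1743, 0.4945)  len=0.2726
  (v21,v26,v22) [-+-] → (0, -2.1743, 0.4945)–(0, -1.8896, 0.387686)  len=0.3041
  (v22,v26,v27) [-++] → (0, -1.8896, 0.387686)–(0, -1.6708, 0.3056)  len=0.2337
  (v22,v27,v23) [-+-] → (0, -1.6708, 0.3056)–(0, -1.6708, 0)  len=0.3056
  (v23,v27,v28) [-++] → (0, -1.6708, 0)–(0, -1.6708, -0.3056)  len=0.3056
  (v23,v28,v24) [-+-] → (0, -1.6708, -0.3056)–(0, -1.8896, -0.387686)  len=0.2337
  (v24,v28,v29) [-++] → (0, -1.8896, -0.387686)–(0, -2.1743, -0.4945)  len=0.3041
  (v24,v29,v20) [-+-] → (0, -2.1743, -0.4945)–(0, -2.31951, -0.263765)  len=0.2726
  (v20,v29,v25) [-++] → (0, -2.31951, -0.263765)–(0, -2.4855, 0)  len=0.3117

Chained into 2 loop(s):
  loop 1: 10 segments, perimeter = 2.8553
  loop 2: 10 segments, perimeter = 2.8553
Total perimeter = 5.711


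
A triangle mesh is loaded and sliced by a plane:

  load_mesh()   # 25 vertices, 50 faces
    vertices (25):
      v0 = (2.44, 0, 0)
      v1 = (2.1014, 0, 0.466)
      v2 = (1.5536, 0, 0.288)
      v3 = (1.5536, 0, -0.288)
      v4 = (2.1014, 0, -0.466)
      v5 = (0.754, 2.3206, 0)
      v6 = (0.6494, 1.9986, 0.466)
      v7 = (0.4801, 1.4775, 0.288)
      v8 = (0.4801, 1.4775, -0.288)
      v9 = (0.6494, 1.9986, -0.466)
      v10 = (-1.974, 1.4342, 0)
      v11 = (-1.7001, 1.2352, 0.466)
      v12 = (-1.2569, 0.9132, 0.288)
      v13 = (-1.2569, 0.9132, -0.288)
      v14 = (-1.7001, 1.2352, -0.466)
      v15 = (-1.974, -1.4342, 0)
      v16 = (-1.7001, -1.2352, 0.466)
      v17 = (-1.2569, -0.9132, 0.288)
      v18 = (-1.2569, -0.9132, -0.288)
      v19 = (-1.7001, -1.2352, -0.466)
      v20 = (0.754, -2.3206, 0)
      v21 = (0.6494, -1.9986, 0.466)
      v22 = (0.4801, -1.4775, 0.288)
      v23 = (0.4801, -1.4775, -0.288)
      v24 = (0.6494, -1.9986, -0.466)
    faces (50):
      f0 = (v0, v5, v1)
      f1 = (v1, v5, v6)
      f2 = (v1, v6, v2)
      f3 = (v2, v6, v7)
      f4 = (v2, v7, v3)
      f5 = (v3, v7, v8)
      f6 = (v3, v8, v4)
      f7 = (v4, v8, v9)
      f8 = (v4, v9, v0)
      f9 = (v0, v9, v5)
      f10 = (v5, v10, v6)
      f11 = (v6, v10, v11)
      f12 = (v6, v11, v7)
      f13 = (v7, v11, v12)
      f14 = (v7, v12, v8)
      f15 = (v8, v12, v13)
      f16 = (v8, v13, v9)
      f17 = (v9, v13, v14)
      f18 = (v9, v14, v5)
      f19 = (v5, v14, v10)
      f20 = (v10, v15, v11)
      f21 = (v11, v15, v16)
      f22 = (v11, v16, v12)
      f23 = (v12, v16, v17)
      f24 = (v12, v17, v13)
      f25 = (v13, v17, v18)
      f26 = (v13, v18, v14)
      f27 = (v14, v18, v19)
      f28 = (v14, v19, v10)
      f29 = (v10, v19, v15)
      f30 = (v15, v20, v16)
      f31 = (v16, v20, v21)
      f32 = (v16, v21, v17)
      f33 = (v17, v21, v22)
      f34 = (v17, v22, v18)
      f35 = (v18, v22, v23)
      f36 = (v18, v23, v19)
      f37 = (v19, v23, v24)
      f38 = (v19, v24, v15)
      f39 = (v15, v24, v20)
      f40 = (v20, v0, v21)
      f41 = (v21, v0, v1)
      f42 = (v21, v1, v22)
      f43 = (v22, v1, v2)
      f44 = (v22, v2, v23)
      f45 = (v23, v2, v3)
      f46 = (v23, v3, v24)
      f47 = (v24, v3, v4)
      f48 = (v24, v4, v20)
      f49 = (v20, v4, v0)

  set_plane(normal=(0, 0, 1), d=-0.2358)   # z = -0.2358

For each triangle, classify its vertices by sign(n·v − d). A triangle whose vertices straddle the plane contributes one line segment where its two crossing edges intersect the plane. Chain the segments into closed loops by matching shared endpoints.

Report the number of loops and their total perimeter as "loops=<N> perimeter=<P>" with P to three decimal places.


Straddling triangles (20 of 50):
  (v2,v7,v3) [++-] → (1.45631, 0.133898, -0.2358)–(1.5536, 0, -0.2358)  len=0.1655
  (v3,v7,v8) [-+-] → (1.45631, 0.133898, -0.2358)–(0.4801, 1.4775, -0.2358)  len=1.6608
  (v4,v9,v0) [--+] → (1.53394, 1.01131, -0.2358)–(2.26867, 0, -0.2358)  len=1.2500
  (v0,v9,v5) [+-+] → (1.53394, 1.01131, -0.2358)–(0.701072, 2.15767, -0.2358)  len=1.4170
  (v7,v12,v8) [++-] → (0.322684, 1.42636, -0.2358)–(0.4801, 1.4775, -0.2358)  len=0.1655
  (v8,v12,v13) [-+-] → (0.322684, 1.42636, -0.2358)–(-1.2569, 0.9132, -0.2358)  len=1.6608
  (v9,v14,v5) [--+] → (-0.487796, 1.77138, -0.2358)–(0.701072, 2.15767, -0.2358)  len=1.2500
  (v5,v14,v10) [+-+] → (-0.487796, 1.77138, -0.2358)–(-1.8354, 1.3335, -0.2358)  len=1.4170
  (v12,v17,v13) [++-] → (-1.2569, 0.747682, -0.2358)–(-1.2569, 0.9132, -0.2358)  len=0.1655
  (v13,v17,v18) [-+-] → (-1.2569, 0.747683, -0.2358)–(-1.2569, -0.9132, -0.2358)  len=1.6609
  (v14,v19,v10) [--+] → (-1.8354, 0.0834607, -0.2358)–(-1.8354, 1.3335, -0.2358)  len=1.2500
  (v10,v19,v15) [+-+] → (-1.8354, 0.0834607, -0.2358)–(-1.8354, -1.3335, -0.2358)  len=1.4170
  (v17,v22,v18) [++-] → (-1.09948, -0.96434, -0.2358)–(-1.2569, -0.9132, -0.2358)  len=0.1655
  (v18,v22,v23) [-+-] → (-1.09948, -0.96434, -0.2358)–(0.4801, -1.4775, -0.2358)  len=1.6608
  (v19,v24,v15) [--+] → (-0.646537, -1.71979, -0.2358)–(-1.8354, -1.3335, -0.2358)  len=1.2500
  (v15,v24,v20) [+-+] → (-0.646537, -1.71979, -0.2358)–(0.701072, -2.15767, -0.2358)  len=1.4170
  (v22,v2,v23) [++-] → (0.577386, -1.3436, -0.2358)–(0.4801, -1.4775, -0.2358)  len=0.1655
  (v23,v2,v3) [-+-] → (0.577386, -1.3436, -0.2358)–(1.5536, 0, -0.2358)  len=1.6608
  (v24,v4,v20) [--+] → (1.4358, -1.14636, -0.2358)–(0.701072, -2.15767, -0.2358)  len=1.2500
  (v20,v4,v0) [+-+] → (1.4358, -1.14636, -0.2358)–(2.26867, 0, -0.2358)  len=1.4170

Chained into 2 loop(s):
  loop 1: 10 segments, perimeter = 9.1317
  loop 2: 10 segments, perimeter = 13.3350
Total perimeter = 22.467

loops=2 perimeter=22.467


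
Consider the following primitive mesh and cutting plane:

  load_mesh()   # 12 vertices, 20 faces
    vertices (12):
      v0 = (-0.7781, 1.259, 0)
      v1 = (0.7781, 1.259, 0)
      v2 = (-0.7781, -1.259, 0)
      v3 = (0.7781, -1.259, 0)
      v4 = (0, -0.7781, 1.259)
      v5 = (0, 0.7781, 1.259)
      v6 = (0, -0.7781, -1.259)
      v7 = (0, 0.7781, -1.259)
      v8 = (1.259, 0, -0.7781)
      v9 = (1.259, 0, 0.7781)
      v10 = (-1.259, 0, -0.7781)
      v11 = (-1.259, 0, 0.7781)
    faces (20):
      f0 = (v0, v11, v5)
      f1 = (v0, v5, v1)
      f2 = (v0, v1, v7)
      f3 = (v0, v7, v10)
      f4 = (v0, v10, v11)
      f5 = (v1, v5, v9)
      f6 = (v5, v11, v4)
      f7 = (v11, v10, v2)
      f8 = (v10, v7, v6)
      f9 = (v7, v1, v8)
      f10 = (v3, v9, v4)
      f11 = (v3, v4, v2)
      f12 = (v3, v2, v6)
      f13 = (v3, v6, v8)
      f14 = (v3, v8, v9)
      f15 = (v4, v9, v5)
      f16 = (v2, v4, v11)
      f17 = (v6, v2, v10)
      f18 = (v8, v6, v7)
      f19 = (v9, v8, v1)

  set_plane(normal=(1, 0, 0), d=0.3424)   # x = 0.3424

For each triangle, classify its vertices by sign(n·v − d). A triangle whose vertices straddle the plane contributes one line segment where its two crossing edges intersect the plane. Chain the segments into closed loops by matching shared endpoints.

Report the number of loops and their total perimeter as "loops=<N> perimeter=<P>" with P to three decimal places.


loops=1 perimeter=7.679

Straddling triangles (10 of 20):
  (v0,v5,v1) [--+] → (0.3424, 0.989718, 0.704982)–(0.3424, 1.259, 0)  len=0.7547
  (v0,v1,v7) [-+-] → (0.3424, 1.259, 0)–(0.3424, 0.989718, -0.704982)  len=0.7547
  (v1,v5,v9) [+-+] → (0.3424, 0.989718, 0.704982)–(0.3424, 0.566486, 1.12821)  len=0.5985
  (v7,v1,v8) [-++] → (0.3424, 0.989718, -0.704982)–(0.3424, 0.566486, -1.12821)  len=0.5985
  (v3,v9,v4) [++-] → (0.3424, -0.566486, 1.12821)–(0.3424, -0.989718, 0.704982)  len=0.5985
  (v3,v4,v2) [+--] → (0.3424, -0.989718, 0.704982)–(0.3424, -1.259, 0)  len=0.7547
  (v3,v2,v6) [+--] → (0.3424, -1.259, 0)–(0.3424, -0.989718, -0.704982)  len=0.7547
  (v3,v6,v8) [+-+] → (0.3424, -0.989718, -0.704982)–(0.3424, -0.566486, -1.12821)  len=0.5985
  (v4,v9,v5) [-+-] → (0.3424, -0.566486, 1.12821)–(0.3424, 0.566486, 1.12821)  len=1.1330
  (v8,v6,v7) [+--] → (0.3424, -0.566486, -1.12821)–(0.3424, 0.566486, -1.12821)  len=1.1330

Chained into 1 loop(s):
  loop 1: 10 segments, perimeter = 7.6787
Total perimeter = 7.679


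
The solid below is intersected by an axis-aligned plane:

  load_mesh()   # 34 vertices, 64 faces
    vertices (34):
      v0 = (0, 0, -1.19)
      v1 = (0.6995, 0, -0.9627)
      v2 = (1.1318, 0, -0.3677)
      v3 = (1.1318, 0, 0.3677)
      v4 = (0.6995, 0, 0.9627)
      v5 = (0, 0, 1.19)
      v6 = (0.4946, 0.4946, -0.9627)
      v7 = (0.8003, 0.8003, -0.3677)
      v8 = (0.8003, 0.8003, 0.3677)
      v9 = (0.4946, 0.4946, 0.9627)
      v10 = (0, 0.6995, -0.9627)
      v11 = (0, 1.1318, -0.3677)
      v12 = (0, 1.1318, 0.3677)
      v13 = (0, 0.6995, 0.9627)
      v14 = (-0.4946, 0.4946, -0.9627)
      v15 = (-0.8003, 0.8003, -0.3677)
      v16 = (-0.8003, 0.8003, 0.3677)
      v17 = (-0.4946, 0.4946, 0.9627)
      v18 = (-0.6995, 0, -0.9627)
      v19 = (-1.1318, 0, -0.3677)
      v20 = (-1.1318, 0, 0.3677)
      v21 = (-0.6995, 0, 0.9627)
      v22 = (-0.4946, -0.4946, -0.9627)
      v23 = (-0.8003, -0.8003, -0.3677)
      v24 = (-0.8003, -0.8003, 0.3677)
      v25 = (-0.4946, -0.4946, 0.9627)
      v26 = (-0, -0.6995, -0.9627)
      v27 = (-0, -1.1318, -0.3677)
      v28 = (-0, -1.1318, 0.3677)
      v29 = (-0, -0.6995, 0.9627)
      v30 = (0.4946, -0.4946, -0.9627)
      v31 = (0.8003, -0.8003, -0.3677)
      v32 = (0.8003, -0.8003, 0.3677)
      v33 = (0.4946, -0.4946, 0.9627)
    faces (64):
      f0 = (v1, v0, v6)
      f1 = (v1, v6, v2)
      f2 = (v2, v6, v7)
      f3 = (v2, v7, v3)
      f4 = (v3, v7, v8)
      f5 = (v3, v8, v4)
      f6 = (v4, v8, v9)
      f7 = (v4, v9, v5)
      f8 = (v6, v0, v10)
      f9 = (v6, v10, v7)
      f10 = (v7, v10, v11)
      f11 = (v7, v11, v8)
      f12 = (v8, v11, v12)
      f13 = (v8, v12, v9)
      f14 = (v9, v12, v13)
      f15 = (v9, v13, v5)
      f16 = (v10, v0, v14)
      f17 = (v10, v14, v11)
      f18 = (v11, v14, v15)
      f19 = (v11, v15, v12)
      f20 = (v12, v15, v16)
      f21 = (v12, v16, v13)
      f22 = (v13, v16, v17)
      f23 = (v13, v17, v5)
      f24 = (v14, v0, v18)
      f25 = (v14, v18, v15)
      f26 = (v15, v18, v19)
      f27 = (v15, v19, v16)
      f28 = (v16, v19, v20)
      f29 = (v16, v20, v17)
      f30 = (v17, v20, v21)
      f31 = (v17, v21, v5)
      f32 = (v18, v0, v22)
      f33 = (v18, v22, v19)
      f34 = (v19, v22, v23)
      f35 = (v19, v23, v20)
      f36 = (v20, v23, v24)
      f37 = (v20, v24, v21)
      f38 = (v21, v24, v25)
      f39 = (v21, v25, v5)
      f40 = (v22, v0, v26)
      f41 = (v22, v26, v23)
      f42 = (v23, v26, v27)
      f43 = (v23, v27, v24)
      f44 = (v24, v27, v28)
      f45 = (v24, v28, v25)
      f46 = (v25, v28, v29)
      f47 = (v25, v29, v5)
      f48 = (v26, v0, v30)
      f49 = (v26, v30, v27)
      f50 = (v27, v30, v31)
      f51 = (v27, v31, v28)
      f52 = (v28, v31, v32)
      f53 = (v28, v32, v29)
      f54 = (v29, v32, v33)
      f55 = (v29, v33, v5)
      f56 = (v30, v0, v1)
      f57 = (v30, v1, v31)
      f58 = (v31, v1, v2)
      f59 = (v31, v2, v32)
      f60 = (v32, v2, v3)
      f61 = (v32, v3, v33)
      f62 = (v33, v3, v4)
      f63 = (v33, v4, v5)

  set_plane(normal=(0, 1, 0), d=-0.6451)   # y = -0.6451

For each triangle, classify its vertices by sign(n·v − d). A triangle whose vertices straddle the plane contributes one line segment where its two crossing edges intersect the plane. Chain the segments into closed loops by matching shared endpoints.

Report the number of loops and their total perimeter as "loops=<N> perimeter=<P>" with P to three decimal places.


loops=1 perimeter=5.860

Straddling triangles (20 of 64):
  (v19,v22,v23) [++-] → (-0.6451, -0.6451, -0.669774)–(-0.864587, -0.6451, -0.3677)  len=0.3734
  (v19,v23,v20) [+-+] → (-0.864587, -0.6451, -0.3677)–(-0.864587, -0.6451, -0.225086)  len=0.1426
  (v20,v23,v24) [+--] → (-0.864587, -0.6451, -0.225086)–(-0.864587, -0.6451, 0.3677)  len=0.5928
  (v20,v24,v21) [+-+] → (-0.864587, -0.6451, 0.3677)–(-0.780752, -0.6451, 0.483087)  len=0.1426
  (v21,v24,v25) [+-+] → (-0.780752, -0.6451, 0.483087)–(-0.6451, -0.6451, 0.669774)  len=0.2308
  (v22,v0,v26) [++-] → (0, -0.6451, -0.980377)–(-0.131314, -0.6451, -0.9627)  len=0.1325
  (v22,v26,v23) [+--] → (-0.131314, -0.6451, -0.9627)–(-0.6451, -0.6451, -0.669774)  len=0.5914
  (v24,v28,v25) [--+] → (-0.377781, -0.6451, 0.822167)–(-0.6451, -0.6451, 0.669774)  len=0.3077
  (v25,v28,v29) [+--] → (-0.377781, -0.6451, 0.822167)–(-0.131314, -0.6451, 0.9627)  len=0.2837
  (v25,v29,v5) [+-+] → (-0.131314, -0.6451, 0.9627)–(0, -0.6451, 0.980377)  len=0.1325
  (v26,v0,v30) [-++] → (0, -0.6451, -0.980377)–(0.131314, -0.6451, -0.9627)  len=0.1325
  (v26,v30,v27) [-+-] → (0.131314, -0.6451, -0.9627)–(0.377781, -0.6451, -0.822167)  len=0.2837
  (v27,v30,v31) [-+-] → (0.377781, -0.6451, -0.822167)–(0.6451, -0.6451, -0.669774)  len=0.3077
  (v29,v32,v33) [--+] → (0.6451, -0.6451, 0.669774)–(0.131314, -0.6451, 0.9627)  len=0.5914
  (v29,v33,v5) [-++] → (0.131314, -0.6451, 0.9627)–(0, -0.6451, 0.980377)  len=0.1325
  (v30,v1,v31) [++-] → (0.780752, -0.6451, -0.483087)–(0.6451, -0.6451, -0.669774)  len=0.2308
  (v31,v1,v2) [-++] → (0.780752, -0.6451, -0.483087)–(0.864587, -0.6451, -0.3677)  len=0.1426
  (v31,v2,v32) [-+-] → (0.864587, -0.6451, -0.3677)–(0.864587, -0.6451, 0.225086)  len=0.5928
  (v32,v2,v3) [-++] → (0.864587, -0.6451, 0.225086)–(0.864587, -0.6451, 0.3677)  len=0.1426
  (v32,v3,v33) [-++] → (0.864587, -0.6451, 0.3677)–(0.6451, -0.6451, 0.669774)  len=0.3734

Chained into 1 loop(s):
  loop 1: 20 segments, perimeter = 5.8601
Total perimeter = 5.860


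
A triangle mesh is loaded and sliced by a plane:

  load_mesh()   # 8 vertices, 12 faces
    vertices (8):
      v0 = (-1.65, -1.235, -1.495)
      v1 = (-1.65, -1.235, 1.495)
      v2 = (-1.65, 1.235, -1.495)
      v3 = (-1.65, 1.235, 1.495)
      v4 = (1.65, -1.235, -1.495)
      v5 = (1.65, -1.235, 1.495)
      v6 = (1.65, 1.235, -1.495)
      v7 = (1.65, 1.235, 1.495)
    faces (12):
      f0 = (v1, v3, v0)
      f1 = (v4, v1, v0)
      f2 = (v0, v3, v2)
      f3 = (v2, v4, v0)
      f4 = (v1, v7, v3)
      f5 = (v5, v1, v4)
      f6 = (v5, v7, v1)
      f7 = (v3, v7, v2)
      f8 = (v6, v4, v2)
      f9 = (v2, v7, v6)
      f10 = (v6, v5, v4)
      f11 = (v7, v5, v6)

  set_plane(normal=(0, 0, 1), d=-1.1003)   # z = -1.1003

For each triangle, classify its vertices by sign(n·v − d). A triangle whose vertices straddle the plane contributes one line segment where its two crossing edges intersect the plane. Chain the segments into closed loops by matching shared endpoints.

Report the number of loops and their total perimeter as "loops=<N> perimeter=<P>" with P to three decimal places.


loops=1 perimeter=11.540

Straddling triangles (8 of 12):
  (v1,v3,v0) [++-] → (-1.65, -0.908943, -1.1003)–(-1.65, -1.235, -1.1003)  len=0.3261
  (v4,v1,v0) [-+-] → (1.21438, -1.235, -1.1003)–(-1.65, -1.235, -1.1003)  len=2.8644
  (v0,v3,v2) [-+-] → (-1.65, -0.908943, -1.1003)–(-1.65, 1.235, -1.1003)  len=2.1439
  (v5,v1,v4) [++-] → (1.21438, -1.235, -1.1003)–(1.65, -1.235, -1.1003)  len=0.4356
  (v3,v7,v2) [++-] → (-1.21438, 1.235, -1.1003)–(-1.65, 1.235, -1.1003)  len=0.4356
  (v2,v7,v6) [-+-] → (-1.21438, 1.235, -1.1003)–(1.65, 1.235, -1.1003)  len=2.8644
  (v6,v5,v4) [-+-] → (1.65, 0.908943, -1.1003)–(1.65, -1.235, -1.1003)  len=2.1439
  (v7,v5,v6) [++-] → (1.65, 0.908943, -1.1003)–(1.65, 1.235, -1.1003)  len=0.3261

Chained into 1 loop(s):
  loop 1: 8 segments, perimeter = 11.5400
Total perimeter = 11.540


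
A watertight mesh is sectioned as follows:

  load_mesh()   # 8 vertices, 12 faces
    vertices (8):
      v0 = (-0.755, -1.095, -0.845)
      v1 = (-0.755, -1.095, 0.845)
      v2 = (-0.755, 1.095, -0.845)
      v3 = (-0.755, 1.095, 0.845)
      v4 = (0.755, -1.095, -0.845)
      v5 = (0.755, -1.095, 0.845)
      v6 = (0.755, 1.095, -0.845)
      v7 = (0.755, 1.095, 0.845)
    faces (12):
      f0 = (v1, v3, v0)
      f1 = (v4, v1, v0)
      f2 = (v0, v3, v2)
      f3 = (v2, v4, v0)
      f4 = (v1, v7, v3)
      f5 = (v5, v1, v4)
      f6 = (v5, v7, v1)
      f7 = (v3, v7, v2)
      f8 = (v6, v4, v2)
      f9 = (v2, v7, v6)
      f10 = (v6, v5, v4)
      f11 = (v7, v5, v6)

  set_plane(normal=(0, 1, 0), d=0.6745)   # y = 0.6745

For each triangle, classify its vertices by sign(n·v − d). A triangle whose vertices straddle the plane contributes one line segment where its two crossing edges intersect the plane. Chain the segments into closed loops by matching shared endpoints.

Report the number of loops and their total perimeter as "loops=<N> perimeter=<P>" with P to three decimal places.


loops=1 perimeter=6.400

Straddling triangles (8 of 12):
  (v1,v3,v0) [-+-] → (-0.755, 0.6745, 0.845)–(-0.755, 0.6745, 0.520505)  len=0.3245
  (v0,v3,v2) [-++] → (-0.755, 0.6745, 0.520505)–(-0.755, 0.6745, -0.845)  len=1.3655
  (v2,v4,v0) [+--] → (-0.465066, 0.6745, -0.845)–(-0.755, 0.6745, -0.845)  len=0.2899
  (v1,v7,v3) [-++] → (0.465066, 0.6745, 0.845)–(-0.755, 0.6745, 0.845)  len=1.2201
  (v5,v7,v1) [-+-] → (0.755, 0.6745, 0.845)–(0.465066, 0.6745, 0.845)  len=0.2899
  (v6,v4,v2) [+-+] → (0.755, 0.6745, -0.845)–(-0.465066, 0.6745, -0.845)  len=1.2201
  (v6,v5,v4) [+--] → (0.755, 0.6745, -0.520505)–(0.755, 0.6745, -0.845)  len=0.3245
  (v7,v5,v6) [+-+] → (0.755, 0.6745, 0.845)–(0.755, 0.6745, -0.520505)  len=1.3655

Chained into 1 loop(s):
  loop 1: 8 segments, perimeter = 6.4000
Total perimeter = 6.400


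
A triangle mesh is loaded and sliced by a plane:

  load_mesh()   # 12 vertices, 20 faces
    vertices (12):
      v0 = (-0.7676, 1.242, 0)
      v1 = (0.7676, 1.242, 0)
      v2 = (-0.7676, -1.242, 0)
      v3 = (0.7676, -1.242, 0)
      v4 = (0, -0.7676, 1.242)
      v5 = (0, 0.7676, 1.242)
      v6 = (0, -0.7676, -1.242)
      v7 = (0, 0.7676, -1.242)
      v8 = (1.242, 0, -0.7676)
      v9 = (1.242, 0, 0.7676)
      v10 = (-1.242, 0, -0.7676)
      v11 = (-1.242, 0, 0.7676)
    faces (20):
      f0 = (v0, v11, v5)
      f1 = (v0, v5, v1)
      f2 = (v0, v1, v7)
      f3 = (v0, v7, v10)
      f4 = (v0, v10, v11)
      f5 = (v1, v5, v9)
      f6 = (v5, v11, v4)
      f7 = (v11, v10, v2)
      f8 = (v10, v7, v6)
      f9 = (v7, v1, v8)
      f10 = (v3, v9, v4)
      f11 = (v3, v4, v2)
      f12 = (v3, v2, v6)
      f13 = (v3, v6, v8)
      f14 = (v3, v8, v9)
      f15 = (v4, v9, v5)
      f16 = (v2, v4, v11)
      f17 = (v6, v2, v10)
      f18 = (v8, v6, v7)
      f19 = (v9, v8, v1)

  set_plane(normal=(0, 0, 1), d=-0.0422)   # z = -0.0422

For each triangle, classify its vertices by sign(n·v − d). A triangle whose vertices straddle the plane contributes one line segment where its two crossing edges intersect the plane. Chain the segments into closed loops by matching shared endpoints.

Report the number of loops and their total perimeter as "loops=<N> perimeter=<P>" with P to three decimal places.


loops=1 perimeter=8.287

Straddling triangles (10 of 20):
  (v0,v1,v7) [++-] → (0.741519, 1.22588, -0.0422)–(-0.741519, 1.22588, -0.0422)  len=1.4830
  (v0,v7,v10) [+--] → (-0.741519, 1.22588, -0.0422)–(-0.793681, 1.17372, -0.0422)  len=0.0738
  (v0,v10,v11) [+-+] → (-0.793681, 1.17372, -0.0422)–(-1.242, 0, -0.0422)  len=1.2564
  (v11,v10,v2) [+-+] → (-1.242, 0, -0.0422)–(-0.793681, -1.17372, -0.0422)  len=1.2564
  (v7,v1,v8) [-+-] → (0.741519, 1.22588, -0.0422)–(0.793681, 1.17372, -0.0422)  len=0.0738
  (v3,v2,v6) [++-] → (-0.741519, -1.22588, -0.0422)–(0.741519, -1.22588, -0.0422)  len=1.4830
  (v3,v6,v8) [+--] → (0.741519, -1.22588, -0.0422)–(0.793681, -1.17372, -0.0422)  len=0.0738
  (v3,v8,v9) [+-+] → (0.793681, -1.17372, -0.0422)–(1.242, 0, -0.0422)  len=1.2564
  (v6,v2,v10) [-+-] → (-0.741519, -1.22588, -0.0422)–(-0.793681, -1.17372, -0.0422)  len=0.0738
  (v9,v8,v1) [+-+] → (1.242, 0, -0.0422)–(0.793681, 1.17372, -0.0422)  len=1.2564

Chained into 1 loop(s):
  loop 1: 10 segments, perimeter = 8.2869
Total perimeter = 8.287


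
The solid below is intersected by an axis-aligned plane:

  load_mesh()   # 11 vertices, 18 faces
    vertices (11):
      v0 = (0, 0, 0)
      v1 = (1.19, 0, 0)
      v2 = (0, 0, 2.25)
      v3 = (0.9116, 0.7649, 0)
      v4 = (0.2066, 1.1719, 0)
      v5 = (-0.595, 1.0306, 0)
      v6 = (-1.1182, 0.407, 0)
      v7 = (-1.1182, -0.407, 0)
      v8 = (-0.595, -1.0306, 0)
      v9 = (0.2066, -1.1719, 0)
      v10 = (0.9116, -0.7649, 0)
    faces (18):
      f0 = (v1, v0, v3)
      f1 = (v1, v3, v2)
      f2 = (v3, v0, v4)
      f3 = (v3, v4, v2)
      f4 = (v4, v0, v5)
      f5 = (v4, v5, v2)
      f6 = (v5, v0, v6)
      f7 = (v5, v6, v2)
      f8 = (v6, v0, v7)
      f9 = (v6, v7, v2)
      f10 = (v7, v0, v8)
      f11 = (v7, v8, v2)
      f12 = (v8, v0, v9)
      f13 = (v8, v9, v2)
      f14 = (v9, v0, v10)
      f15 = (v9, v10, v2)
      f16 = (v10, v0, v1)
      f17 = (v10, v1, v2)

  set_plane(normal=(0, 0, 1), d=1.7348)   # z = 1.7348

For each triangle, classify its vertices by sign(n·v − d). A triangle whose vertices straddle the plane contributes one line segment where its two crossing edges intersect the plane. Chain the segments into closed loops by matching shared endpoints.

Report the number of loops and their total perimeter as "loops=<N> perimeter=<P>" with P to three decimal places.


loops=1 perimeter=1.677

Straddling triangles (9 of 18):
  (v1,v3,v2) [--+] → (0.208736, 0.175145, 1.7348)–(0.272484, 0, 1.7348)  len=0.1864
  (v3,v4,v2) [--+] → (0.0473068, 0.268339, 1.7348)–(0.208736, 0.175145, 1.7348)  len=0.1864
  (v4,v5,v2) [--+] → (-0.136242, 0.235984, 1.7348)–(0.0473068, 0.268339, 1.7348)  len=0.1864
  (v5,v6,v2) [--+] → (-0.256043, 0.093194, 1.7348)–(-0.136242, 0.235984, 1.7348)  len=0.1864
  (v6,v7,v2) [--+] → (-0.256043, -0.093194, 1.7348)–(-0.256043, 0.093194, 1.7348)  len=0.1864
  (v7,v8,v2) [--+] → (-0.136242, -0.235984, 1.7348)–(-0.256043, -0.093194, 1.7348)  len=0.1864
  (v8,v9,v2) [--+] → (0.0473068, -0.268339, 1.7348)–(-0.136242, -0.235984, 1.7348)  len=0.1864
  (v9,v10,v2) [--+] → (0.208736, -0.175145, 1.7348)–(0.0473068, -0.268339, 1.7348)  len=0.1864
  (v10,v1,v2) [--+] → (0.272484, 0, 1.7348)–(0.208736, -0.175145, 1.7348)  len=0.1864

Chained into 1 loop(s):
  loop 1: 9 segments, perimeter = 1.6775
Total perimeter = 1.677


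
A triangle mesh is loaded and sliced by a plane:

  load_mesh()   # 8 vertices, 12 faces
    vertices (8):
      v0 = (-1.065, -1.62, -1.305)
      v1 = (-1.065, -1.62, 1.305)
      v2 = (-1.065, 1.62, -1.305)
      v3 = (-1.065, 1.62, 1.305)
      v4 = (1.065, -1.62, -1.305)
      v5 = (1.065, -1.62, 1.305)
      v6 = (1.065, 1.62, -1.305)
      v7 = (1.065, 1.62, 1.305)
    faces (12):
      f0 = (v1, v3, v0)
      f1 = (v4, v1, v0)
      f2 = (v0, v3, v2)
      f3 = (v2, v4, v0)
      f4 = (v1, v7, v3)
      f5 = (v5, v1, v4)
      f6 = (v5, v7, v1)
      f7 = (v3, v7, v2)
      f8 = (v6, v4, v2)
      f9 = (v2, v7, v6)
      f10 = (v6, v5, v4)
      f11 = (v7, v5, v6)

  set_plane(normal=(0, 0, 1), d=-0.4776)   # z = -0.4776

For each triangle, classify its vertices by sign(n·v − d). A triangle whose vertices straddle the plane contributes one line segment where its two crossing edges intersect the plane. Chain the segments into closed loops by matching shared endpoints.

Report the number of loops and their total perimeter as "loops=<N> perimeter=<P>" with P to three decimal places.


Straddling triangles (8 of 12):
  (v1,v3,v0) [++-] → (-1.065, -0.592883, -0.4776)–(-1.065, -1.62, -0.4776)  len=1.0271
  (v4,v1,v0) [-+-] → (0.389766, -1.62, -0.4776)–(-1.065, -1.62, -0.4776)  len=1.4548
  (v0,v3,v2) [-+-] → (-1.065, -0.592883, -0.4776)–(-1.065, 1.62, -0.4776)  len=2.2129
  (v5,v1,v4) [++-] → (0.389766, -1.62, -0.4776)–(1.065, -1.62, -0.4776)  len=0.6752
  (v3,v7,v2) [++-] → (-0.389766, 1.62, -0.4776)–(-1.065, 1.62, -0.4776)  len=0.6752
  (v2,v7,v6) [-+-] → (-0.389766, 1.62, -0.4776)–(1.065, 1.62, -0.4776)  len=1.4548
  (v6,v5,v4) [-+-] → (1.065, 0.592883, -0.4776)–(1.065, -1.62, -0.4776)  len=2.2129
  (v7,v5,v6) [++-] → (1.065, 0.592883, -0.4776)–(1.065, 1.62, -0.4776)  len=1.0271

Chained into 1 loop(s):
  loop 1: 8 segments, perimeter = 10.7400
Total perimeter = 10.740

loops=1 perimeter=10.740


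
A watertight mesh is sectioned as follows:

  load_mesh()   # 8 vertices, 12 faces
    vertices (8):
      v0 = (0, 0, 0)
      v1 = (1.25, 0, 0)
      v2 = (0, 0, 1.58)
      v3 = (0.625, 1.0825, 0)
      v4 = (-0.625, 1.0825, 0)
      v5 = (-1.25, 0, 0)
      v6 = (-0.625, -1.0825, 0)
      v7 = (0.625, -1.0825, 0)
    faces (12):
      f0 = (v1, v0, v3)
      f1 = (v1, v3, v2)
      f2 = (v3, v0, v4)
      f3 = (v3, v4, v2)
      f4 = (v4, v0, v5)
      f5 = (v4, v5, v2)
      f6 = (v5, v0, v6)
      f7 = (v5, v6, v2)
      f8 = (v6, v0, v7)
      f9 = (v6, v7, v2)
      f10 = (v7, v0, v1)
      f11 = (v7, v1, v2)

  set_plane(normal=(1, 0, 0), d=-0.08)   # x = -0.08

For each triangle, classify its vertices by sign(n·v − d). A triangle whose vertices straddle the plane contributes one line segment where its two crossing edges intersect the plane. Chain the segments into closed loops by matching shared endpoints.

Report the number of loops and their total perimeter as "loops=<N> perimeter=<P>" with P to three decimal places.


loops=1 perimeter=5.848

Straddling triangles (8 of 12):
  (v3,v0,v4) [++-] → (-0.08, 0.13856, 0)–(-0.08, 1.0825, 0)  len=0.9439
  (v3,v4,v2) [+-+] → (-0.08, 1.0825, 0)–(-0.08, 0.13856, 1.37776)  len=1.6701
  (v4,v0,v5) [-+-] → (-0.08, 0.13856, 0)–(-0.08, 0, 0)  len=0.1386
  (v4,v5,v2) [--+] → (-0.08, 0, 1.47888)–(-0.08, 0.13856, 1.37776)  len=0.1715
  (v5,v0,v6) [-+-] → (-0.08, 0, 0)–(-0.08, -0.13856, 0)  len=0.1386
  (v5,v6,v2) [--+] → (-0.08, -0.13856, 1.37776)–(-0.08, 0, 1.47888)  len=0.1715
  (v6,v0,v7) [-++] → (-0.08, -0.13856, 0)–(-0.08, -1.0825, 0)  len=0.9439
  (v6,v7,v2) [-++] → (-0.08, -1.0825, 0)–(-0.08, -0.13856, 1.37776)  len=1.6701

Chained into 1 loop(s):
  loop 1: 8 segments, perimeter = 5.8483
Total perimeter = 5.848


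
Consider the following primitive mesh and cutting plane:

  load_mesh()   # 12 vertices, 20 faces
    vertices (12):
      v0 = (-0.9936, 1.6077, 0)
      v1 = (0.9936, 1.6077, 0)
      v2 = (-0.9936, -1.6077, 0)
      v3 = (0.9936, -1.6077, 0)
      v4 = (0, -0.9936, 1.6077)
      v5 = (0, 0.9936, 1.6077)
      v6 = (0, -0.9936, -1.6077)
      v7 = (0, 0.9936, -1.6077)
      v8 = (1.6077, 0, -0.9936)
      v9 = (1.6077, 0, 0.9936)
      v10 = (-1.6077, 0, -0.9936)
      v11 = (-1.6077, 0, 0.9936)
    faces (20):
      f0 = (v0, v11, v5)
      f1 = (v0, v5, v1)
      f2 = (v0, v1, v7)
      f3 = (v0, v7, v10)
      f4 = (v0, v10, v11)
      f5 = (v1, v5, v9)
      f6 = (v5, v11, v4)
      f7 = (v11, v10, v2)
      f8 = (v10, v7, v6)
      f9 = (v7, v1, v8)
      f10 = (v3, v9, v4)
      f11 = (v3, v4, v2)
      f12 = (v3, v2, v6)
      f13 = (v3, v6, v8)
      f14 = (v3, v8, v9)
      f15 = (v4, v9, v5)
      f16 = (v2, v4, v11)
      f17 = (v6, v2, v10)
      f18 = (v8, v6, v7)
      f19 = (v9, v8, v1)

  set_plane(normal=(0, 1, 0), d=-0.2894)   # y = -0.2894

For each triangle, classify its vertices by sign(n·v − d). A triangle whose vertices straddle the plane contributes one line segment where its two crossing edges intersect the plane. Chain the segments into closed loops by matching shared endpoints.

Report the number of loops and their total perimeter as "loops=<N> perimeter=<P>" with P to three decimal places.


loops=1 perimeter=10.161

Straddling triangles (10 of 20):
  (v5,v11,v4) [++-] → (-1.13943, -0.2894, 1.17247)–(0, -0.2894, 1.6077)  len=1.2197
  (v11,v10,v2) [++-] → (-1.49716, -0.2894, -0.814743)–(-1.49716, -0.2894, 0.814743)  len=1.6295
  (v10,v7,v6) [++-] → (0, -0.2894, -1.6077)–(-1.13943, -0.2894, -1.17247)  len=1.2197
  (v3,v9,v4) [-+-] → (1.49716, -0.2894, 0.814743)–(1.13943, -0.2894, 1.17247)  len=0.5059
  (v3,v6,v8) [--+] → (1.13943, -0.2894, -1.17247)–(1.49716, -0.2894, -0.814743)  len=0.5059
  (v3,v8,v9) [-++] → (1.49716, -0.2894, -0.814743)–(1.49716, -0.2894, 0.814743)  len=1.6295
  (v4,v9,v5) [-++] → (1.13943, -0.2894, 1.17247)–(0, -0.2894, 1.6077)  len=1.2197
  (v2,v4,v11) [--+] → (-1.13943, -0.2894, 1.17247)–(-1.49716, -0.2894, 0.814743)  len=0.5059
  (v6,v2,v10) [--+] → (-1.49716, -0.2894, -0.814743)–(-1.13943, -0.2894, -1.17247)  len=0.5059
  (v8,v6,v7) [+-+] → (1.13943, -0.2894, -1.17247)–(0, -0.2894, -1.6077)  len=1.2197

Chained into 1 loop(s):
  loop 1: 10 segments, perimeter = 10.1615
Total perimeter = 10.161


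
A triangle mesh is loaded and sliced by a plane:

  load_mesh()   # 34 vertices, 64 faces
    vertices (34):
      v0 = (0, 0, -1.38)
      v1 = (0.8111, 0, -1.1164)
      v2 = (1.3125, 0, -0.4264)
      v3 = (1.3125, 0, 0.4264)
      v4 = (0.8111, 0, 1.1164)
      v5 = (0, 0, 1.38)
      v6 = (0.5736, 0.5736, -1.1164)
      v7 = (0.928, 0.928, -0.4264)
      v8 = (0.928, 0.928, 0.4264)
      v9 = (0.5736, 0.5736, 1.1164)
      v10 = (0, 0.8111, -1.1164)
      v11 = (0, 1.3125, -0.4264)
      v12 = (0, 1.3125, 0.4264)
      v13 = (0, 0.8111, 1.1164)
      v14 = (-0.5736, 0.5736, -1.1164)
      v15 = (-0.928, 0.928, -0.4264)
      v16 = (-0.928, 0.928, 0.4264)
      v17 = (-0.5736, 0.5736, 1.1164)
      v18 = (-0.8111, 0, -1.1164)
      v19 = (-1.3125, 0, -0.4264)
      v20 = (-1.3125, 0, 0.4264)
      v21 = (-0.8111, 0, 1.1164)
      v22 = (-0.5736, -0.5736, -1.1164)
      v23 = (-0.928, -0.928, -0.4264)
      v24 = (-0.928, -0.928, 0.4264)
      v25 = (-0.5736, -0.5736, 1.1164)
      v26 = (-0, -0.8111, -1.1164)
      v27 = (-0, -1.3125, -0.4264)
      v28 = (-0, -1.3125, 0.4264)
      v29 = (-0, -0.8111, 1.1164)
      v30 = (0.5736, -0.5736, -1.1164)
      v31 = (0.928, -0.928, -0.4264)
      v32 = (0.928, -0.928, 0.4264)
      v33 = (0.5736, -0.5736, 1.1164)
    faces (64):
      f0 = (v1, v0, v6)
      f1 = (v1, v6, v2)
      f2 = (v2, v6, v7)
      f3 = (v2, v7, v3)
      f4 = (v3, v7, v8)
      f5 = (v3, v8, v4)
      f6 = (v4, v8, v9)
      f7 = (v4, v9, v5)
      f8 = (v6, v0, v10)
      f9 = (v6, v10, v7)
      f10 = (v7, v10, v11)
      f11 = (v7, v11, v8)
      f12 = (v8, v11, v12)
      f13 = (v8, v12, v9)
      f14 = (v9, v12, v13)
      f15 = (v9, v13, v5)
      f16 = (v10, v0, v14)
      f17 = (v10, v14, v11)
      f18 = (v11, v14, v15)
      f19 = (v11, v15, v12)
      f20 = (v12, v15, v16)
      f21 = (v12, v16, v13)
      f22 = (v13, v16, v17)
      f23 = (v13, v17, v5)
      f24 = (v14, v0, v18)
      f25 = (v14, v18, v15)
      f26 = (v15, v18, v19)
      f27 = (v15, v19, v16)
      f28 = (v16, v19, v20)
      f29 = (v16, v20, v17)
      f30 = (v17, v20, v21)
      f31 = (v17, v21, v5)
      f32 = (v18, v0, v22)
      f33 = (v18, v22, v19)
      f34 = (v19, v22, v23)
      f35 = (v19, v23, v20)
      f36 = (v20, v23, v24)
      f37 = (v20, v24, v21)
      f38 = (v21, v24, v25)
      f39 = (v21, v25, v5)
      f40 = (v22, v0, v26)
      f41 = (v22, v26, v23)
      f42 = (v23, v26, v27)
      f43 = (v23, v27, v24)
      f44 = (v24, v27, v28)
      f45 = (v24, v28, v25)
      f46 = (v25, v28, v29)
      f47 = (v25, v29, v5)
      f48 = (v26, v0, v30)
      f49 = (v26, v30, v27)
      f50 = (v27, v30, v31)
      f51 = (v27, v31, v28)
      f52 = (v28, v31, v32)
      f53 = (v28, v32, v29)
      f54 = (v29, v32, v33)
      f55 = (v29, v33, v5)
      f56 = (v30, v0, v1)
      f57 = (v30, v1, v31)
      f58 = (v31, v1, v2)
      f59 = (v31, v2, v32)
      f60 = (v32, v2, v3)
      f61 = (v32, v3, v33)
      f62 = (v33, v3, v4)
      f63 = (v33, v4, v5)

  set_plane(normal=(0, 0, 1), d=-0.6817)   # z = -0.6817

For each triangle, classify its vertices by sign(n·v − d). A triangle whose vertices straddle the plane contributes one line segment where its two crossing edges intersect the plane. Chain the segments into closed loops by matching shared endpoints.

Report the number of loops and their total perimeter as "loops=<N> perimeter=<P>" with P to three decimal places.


loops=1 perimeter=6.900

Straddling triangles (16 of 64):
  (v1,v6,v2) [--+] → (1.03911, 0.212232, -0.6817)–(1.12698, 0, -0.6817)  len=0.2297
  (v2,v6,v7) [+-+] → (1.03911, 0.212232, -0.6817)–(0.796872, 0.796872, -0.6817)  len=0.6328
  (v6,v10,v7) [--+] → (0.58464, 0.884747, -0.6817)–(0.796872, 0.796872, -0.6817)  len=0.2297
  (v7,v10,v11) [+-+] → (0.58464, 0.884747, -0.6817)–(0, 1.12698, -0.6817)  len=0.6328
  (v10,v14,v11) [--+] → (-0.212232, 1.03911, -0.6817)–(0, 1.12698, -0.6817)  len=0.2297
  (v11,v14,v15) [+-+] → (-0.212232, 1.03911, -0.6817)–(-0.796872, 0.796872, -0.6817)  len=0.6328
  (v14,v18,v15) [--+] → (-0.884747, 0.58464, -0.6817)–(-0.796872, 0.796872, -0.6817)  len=0.2297
  (v15,v18,v19) [+-+] → (-0.884747, 0.58464, -0.6817)–(-1.12698, 0, -0.6817)  len=0.6328
  (v18,v22,v19) [--+] → (-1.03911, -0.212232, -0.6817)–(-1.12698, 0, -0.6817)  len=0.2297
  (v19,v22,v23) [+-+] → (-1.03911, -0.212232, -0.6817)–(-0.796872, -0.796872, -0.6817)  len=0.6328
  (v22,v26,v23) [--+] → (-0.58464, -0.884747, -0.6817)–(-0.796872, -0.796872, -0.6817)  len=0.2297
  (v23,v26,v27) [+-+] → (-0.58464, -0.884747, -0.6817)–(0, -1.12698, -0.6817)  len=0.6328
  (v26,v30,v27) [--+] → (0.212232, -1.03911, -0.6817)–(0, -1.12698, -0.6817)  len=0.2297
  (v27,v30,v31) [+-+] → (0.212232, -1.03911, -0.6817)–(0.796872, -0.796872, -0.6817)  len=0.6328
  (v30,v1,v31) [--+] → (0.884747, -0.58464, -0.6817)–(0.796872, -0.796872, -0.6817)  len=0.2297
  (v31,v1,v2) [+-+] → (0.884747, -0.58464, -0.6817)–(1.12698, 0, -0.6817)  len=0.6328

Chained into 1 loop(s):
  loop 1: 16 segments, perimeter = 6.9003
Total perimeter = 6.900
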